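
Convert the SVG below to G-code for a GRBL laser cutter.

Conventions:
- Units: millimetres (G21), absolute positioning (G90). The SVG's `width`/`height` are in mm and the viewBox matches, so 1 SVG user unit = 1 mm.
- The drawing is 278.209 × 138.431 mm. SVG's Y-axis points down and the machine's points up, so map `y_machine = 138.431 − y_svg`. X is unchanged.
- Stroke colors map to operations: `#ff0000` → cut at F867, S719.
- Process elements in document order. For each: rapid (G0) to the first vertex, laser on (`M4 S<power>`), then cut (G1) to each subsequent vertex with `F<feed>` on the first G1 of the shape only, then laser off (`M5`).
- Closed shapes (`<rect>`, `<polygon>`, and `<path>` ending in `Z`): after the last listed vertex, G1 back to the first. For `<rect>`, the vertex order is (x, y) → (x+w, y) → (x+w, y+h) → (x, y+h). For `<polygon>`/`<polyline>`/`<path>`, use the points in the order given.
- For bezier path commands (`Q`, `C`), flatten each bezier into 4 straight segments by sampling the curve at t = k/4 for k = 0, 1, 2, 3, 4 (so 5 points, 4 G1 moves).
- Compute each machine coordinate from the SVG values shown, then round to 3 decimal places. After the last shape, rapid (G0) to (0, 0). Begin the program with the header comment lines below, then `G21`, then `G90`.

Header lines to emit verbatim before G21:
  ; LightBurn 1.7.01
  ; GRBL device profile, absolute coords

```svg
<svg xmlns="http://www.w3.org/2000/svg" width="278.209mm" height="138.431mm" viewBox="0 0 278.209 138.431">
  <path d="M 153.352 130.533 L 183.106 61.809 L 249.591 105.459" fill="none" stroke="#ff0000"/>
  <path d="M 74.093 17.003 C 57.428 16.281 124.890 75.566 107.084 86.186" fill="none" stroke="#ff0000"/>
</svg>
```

Since the viewBox matches the mm dimensions, user units are millimetres directly. The only transform is the Y-flip y_m = 138.431 − y_svg.

Shape 1 is a open polyline drawn with `<path>`. Its stroke #ff0000 means cut at S719, F867. After flipping Y the toolpath is (153.352,7.898) → (183.106,76.622) → (249.591,32.972).

Shape 2 is a cubic bezier drawn with `<path>`. Its stroke #ff0000 means cut at S719, F867. After flipping Y the toolpath is (74.093,121.428) → (74.721,112.416) → (91.016,91.090) → (107.098,67.637) → (107.084,52.245).

; LightBurn 1.7.01
; GRBL device profile, absolute coords
G21
G90
G0 X153.352 Y7.898
M4 S719
G1 X183.106 Y76.622 F867
G1 X249.591 Y32.972
M5
G0 X74.093 Y121.428
M4 S719
G1 X74.721 Y112.416 F867
G1 X91.016 Y91.090
G1 X107.098 Y67.637
G1 X107.084 Y52.245
M5
G0 X0.000 Y0.000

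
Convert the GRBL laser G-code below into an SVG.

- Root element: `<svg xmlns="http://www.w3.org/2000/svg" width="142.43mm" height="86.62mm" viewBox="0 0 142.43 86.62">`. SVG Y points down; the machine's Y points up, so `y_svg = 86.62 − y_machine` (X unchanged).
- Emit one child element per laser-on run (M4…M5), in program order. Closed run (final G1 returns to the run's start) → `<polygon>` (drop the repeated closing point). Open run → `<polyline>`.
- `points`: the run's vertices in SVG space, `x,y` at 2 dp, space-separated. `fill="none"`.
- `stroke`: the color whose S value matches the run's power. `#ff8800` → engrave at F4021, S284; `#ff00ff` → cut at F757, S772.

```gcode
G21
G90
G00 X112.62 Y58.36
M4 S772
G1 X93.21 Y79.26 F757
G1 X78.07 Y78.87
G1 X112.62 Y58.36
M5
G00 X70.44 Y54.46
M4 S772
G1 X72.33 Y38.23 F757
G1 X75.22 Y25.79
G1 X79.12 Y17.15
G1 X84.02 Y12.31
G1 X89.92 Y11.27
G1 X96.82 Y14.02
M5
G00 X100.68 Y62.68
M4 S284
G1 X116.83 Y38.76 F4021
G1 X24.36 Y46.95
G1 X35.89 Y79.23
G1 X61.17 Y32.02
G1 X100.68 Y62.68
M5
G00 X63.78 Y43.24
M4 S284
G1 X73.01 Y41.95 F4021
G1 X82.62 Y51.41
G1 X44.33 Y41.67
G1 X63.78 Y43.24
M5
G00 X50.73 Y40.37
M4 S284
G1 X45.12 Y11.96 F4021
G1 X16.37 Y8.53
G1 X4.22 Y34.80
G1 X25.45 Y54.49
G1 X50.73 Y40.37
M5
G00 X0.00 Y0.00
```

<svg xmlns="http://www.w3.org/2000/svg" width="142.43mm" height="86.62mm" viewBox="0 0 142.43 86.62">
  <polygon points="112.62,28.26 93.21,7.36 78.07,7.75" fill="none" stroke="#ff00ff"/>
  <polyline points="70.44,32.16 72.33,48.39 75.22,60.83 79.12,69.47 84.02,74.31 89.92,75.35 96.82,72.60" fill="none" stroke="#ff00ff"/>
  <polygon points="100.68,23.94 116.83,47.86 24.36,39.67 35.89,7.39 61.17,54.60" fill="none" stroke="#ff8800"/>
  <polygon points="63.78,43.38 73.01,44.67 82.62,35.21 44.33,44.95" fill="none" stroke="#ff8800"/>
  <polygon points="50.73,46.25 45.12,74.66 16.37,78.09 4.22,51.82 25.45,32.13" fill="none" stroke="#ff8800"/>
</svg>

y_svg = 86.62 − y_m.

[1] S772→`#ff00ff` (cut); closed run; points: 112.62,28.26 93.21,7.36 78.07,7.75

[2] S772→`#ff00ff` (cut); open run; points: 70.44,32.16 72.33,48.39 75.22,60.83 79.12,69.47 84.02,74.31 89.92,75.35 96.82,72.60

[3] S284→`#ff8800` (engrave); closed run; points: 100.68,23.94 116.83,47.86 24.36,39.67 35.89,7.39 61.17,54.60

[4] S284→`#ff8800` (engrave); closed run; points: 63.78,43.38 73.01,44.67 82.62,35.21 44.33,44.95

[5] S284→`#ff8800` (engrave); closed run; points: 50.73,46.25 45.12,74.66 16.37,78.09 4.22,51.82 25.45,32.13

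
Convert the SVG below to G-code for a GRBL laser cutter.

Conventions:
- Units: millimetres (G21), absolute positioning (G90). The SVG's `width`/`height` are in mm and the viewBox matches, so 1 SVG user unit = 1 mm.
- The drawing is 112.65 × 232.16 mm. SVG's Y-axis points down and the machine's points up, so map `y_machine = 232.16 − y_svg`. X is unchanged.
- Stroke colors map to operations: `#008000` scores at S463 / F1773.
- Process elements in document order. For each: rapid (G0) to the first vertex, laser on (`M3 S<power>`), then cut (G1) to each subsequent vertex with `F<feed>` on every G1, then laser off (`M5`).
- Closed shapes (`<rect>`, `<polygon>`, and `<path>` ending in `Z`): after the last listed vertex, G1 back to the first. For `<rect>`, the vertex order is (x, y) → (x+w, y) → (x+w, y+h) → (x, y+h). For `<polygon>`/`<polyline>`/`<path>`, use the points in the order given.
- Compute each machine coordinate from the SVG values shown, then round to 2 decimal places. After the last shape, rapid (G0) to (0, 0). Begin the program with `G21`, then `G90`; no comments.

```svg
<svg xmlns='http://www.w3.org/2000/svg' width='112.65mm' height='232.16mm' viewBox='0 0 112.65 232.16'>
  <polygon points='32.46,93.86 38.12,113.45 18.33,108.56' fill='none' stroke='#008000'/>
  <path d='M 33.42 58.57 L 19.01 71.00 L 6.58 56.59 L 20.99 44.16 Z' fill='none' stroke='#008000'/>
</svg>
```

G21
G90
G0 X32.46 Y138.30
M3 S463
G1 X38.12 Y118.71 F1773
G1 X18.33 Y123.60 F1773
G1 X32.46 Y138.30 F1773
M5
G0 X33.42 Y173.59
M3 S463
G1 X19.01 Y161.16 F1773
G1 X6.58 Y175.57 F1773
G1 X20.99 Y188.00 F1773
G1 X33.42 Y173.59 F1773
M5
G0 X0.00 Y0.00

Since the viewBox matches the mm dimensions, user units are millimetres directly. The only transform is the Y-flip y_m = 232.16 − y_svg.

Shape 1 is a regular polygon drawn with `<polygon>`. Its stroke #008000 means score at S463, F1773. After flipping Y the toolpath is (32.46,138.30) → (38.12,118.71) → (18.33,123.60) → (32.46,138.30), returning to the start.

Shape 2 is a regular polygon drawn with `<path>`. Its stroke #008000 means score at S463, F1773. After flipping Y the toolpath is (33.42,173.59) → (19.01,161.16) → (6.58,175.57) → (20.99,188.00) → (33.42,173.59), returning to the start.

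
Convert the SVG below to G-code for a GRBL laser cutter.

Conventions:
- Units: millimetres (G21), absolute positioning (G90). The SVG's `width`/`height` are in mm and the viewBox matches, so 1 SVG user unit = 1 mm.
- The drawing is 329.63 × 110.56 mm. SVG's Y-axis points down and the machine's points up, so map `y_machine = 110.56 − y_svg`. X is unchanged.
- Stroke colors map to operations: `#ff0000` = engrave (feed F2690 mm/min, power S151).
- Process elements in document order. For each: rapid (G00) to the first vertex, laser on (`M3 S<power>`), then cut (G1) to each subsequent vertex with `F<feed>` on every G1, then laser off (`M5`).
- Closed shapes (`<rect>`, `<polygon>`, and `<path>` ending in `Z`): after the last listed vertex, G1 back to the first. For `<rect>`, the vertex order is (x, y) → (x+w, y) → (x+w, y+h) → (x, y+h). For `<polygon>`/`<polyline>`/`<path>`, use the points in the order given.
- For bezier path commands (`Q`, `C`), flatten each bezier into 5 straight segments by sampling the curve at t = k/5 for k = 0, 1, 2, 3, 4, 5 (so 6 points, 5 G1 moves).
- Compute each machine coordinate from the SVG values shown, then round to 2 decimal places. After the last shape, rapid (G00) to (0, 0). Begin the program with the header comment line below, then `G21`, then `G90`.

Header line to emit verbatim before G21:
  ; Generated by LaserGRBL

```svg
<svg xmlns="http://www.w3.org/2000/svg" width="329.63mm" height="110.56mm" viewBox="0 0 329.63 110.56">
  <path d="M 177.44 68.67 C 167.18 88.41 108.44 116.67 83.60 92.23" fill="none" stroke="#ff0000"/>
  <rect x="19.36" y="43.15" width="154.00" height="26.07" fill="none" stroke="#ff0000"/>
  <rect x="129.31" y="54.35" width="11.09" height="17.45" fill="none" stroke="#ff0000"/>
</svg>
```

; Generated by LaserGRBL
G21
G90
G00 X177.44 Y41.89
M3 S151
G1 X166.13 Y29.51 F2690
G1 X147.13 Y18.03 F2690
G1 X124.41 Y10.38 F2690
G1 X101.91 Y9.50 F2690
G1 X83.60 Y18.33 F2690
M5
G00 X19.36 Y67.41
M3 S151
G1 X173.36 Y67.41 F2690
G1 X173.36 Y41.34 F2690
G1 X19.36 Y41.34 F2690
G1 X19.36 Y67.41 F2690
M5
G00 X129.31 Y56.21
M3 S151
G1 X140.40 Y56.21 F2690
G1 X140.40 Y38.76 F2690
G1 X129.31 Y38.76 F2690
G1 X129.31 Y56.21 F2690
M5
G00 X0.00 Y0.00

1 u = 1 mm; y_m = 110.56 − y.

[1] `<path>` cubic bezier, #ff0000→engrave S151 F2690: (177.44,41.89) → (166.13,29.51) → (147.13,18.03) → (124.41,10.38) → (101.91,9.50) → (83.60,18.33)

[2] `<rect>` rectangle, #ff0000→engrave S151 F2690: (19.36,67.41) → (173.36,67.41) → (173.36,41.34) → (19.36,41.34) → (19.36,67.41) (closed)

[3] `<rect>` rectangle, #ff0000→engrave S151 F2690: (129.31,56.21) → (140.40,56.21) → (140.40,38.76) → (129.31,38.76) → (129.31,56.21) (closed)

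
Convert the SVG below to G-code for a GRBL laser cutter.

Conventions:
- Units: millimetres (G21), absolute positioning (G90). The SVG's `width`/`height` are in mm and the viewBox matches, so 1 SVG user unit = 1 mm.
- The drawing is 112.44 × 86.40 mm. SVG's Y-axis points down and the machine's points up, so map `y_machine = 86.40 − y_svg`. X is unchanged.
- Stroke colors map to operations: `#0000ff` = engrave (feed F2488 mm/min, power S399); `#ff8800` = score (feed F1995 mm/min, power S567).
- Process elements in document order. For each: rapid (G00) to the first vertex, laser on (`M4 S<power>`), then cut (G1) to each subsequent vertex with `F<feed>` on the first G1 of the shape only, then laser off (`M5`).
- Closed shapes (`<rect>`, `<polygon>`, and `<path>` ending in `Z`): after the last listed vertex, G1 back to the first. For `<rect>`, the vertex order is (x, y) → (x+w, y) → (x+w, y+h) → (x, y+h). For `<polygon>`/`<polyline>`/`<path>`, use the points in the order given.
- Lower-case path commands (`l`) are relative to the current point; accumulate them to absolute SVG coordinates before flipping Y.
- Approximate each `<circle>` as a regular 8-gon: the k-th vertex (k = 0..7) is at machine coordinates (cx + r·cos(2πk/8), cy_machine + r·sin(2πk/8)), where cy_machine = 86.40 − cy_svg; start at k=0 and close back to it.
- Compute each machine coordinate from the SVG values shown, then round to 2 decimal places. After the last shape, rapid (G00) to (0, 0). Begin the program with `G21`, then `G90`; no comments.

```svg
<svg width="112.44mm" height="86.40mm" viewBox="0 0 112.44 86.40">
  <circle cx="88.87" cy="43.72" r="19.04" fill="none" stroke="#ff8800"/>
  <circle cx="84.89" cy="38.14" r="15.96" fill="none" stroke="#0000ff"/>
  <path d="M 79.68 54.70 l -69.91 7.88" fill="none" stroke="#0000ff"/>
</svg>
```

G21
G90
G00 X107.91 Y42.68
M4 S567
G1 X102.33 Y56.14 F1995
G1 X88.87 Y61.72
G1 X75.41 Y56.14
G1 X69.83 Y42.68
G1 X75.41 Y29.22
G1 X88.87 Y23.64
G1 X102.33 Y29.22
G1 X107.91 Y42.68
M5
G00 X100.85 Y48.26
M4 S399
G1 X96.18 Y59.55 F2488
G1 X84.89 Y64.22
G1 X73.60 Y59.55
G1 X68.93 Y48.26
G1 X73.60 Y36.97
G1 X84.89 Y32.30
G1 X96.18 Y36.97
G1 X100.85 Y48.26
M5
G00 X79.68 Y31.70
M4 S399
G1 X9.77 Y23.82 F2488
M5
G00 X0.00 Y0.00

1 u = 1 mm; y_m = 86.40 − y.

[1] `<circle>` circle, #ff8800→score S567 F1995: (107.91,42.68) → (102.33,56.14) → (88.87,61.72) → (75.41,56.14) → (69.83,42.68) → (75.41,29.22) → (88.87,23.64) → (102.33,29.22) → (107.91,42.68) (closed)

[2] `<circle>` circle, #0000ff→engrave S399 F2488: (100.85,48.26) → (96.18,59.55) → (84.89,64.22) → (73.60,59.55) → (68.93,48.26) → (73.60,36.97) → (84.89,32.30) → (96.18,36.97) → (100.85,48.26) (closed)

[3] `<path>` line segment, #0000ff→engrave S399 F2488: (79.68,31.70) → (9.77,23.82)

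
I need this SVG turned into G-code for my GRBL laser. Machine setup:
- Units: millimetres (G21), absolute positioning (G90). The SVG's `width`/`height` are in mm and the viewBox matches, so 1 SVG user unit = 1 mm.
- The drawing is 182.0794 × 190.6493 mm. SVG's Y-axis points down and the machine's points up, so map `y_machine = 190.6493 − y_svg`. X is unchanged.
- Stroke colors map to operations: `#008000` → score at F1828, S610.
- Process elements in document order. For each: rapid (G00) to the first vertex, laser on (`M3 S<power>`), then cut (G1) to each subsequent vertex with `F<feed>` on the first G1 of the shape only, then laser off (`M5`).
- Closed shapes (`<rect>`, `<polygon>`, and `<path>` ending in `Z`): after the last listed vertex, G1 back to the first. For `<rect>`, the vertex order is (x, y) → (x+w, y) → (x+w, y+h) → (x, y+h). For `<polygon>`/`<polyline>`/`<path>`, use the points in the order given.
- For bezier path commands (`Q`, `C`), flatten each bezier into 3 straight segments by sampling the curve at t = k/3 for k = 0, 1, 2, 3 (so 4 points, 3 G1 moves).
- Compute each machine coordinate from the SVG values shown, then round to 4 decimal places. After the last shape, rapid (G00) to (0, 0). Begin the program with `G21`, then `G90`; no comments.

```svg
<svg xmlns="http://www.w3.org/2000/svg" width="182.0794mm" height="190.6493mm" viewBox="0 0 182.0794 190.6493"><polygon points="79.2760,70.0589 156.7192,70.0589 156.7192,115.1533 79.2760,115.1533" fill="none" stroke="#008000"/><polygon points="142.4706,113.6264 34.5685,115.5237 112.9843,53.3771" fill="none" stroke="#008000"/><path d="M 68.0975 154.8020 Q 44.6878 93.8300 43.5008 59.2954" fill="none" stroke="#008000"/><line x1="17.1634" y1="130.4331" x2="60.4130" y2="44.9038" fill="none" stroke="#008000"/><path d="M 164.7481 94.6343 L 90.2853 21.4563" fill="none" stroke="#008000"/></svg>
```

viewBox `0 0 182.0794 190.6493` with mm width/height → 1 unit = 1 mm. Flip: y_m = 190.6493 − y_svg.

**Shape 1** — `<polygon>` rectangle, stroke `#008000` → score (S610, F1828). Machine vertices: (79.2760,120.5904) → (156.7192,120.5904) → (156.7192,75.4960) → (79.2760,75.4960) → (79.2760,120.5904). Closed: final G1 returns to the first vertex.

**Shape 2** — `<polygon>` closed polygon, stroke `#008000` → score (S610, F1828). Machine vertices: (142.4706,77.0229) → (34.5685,75.1256) → (112.9843,137.2722) → (142.4706,77.0229). Closed: final G1 returns to the first vertex.

**Shape 3** — `<path>` quadratic bezier, stroke `#008000` → score (S610, F1828). Control points (SVG): P0=(68.0975,154.8020), P1=(44.6878,93.8300), P2=(43.5008,59.2954); sampled at t=k/3. Machine vertices: (68.0975,35.8473) → (54.9602,73.5578) → (46.7613,105.3933) → (43.5008,131.3539). Open path.

**Shape 4** — `<line>` line segment, stroke `#008000` → score (S610, F1828). Machine vertices: (17.1634,60.2162) → (60.4130,145.7455). Open path.

**Shape 5** — `<path>` line segment, stroke `#008000` → score (S610, F1828). Machine vertices: (164.7481,96.0150) → (90.2853,169.1930). Open path.

G21
G90
G00 X79.2760 Y120.5904
M3 S610
G1 X156.7192 Y120.5904 F1828
G1 X156.7192 Y75.4960
G1 X79.2760 Y75.4960
G1 X79.2760 Y120.5904
M5
G00 X142.4706 Y77.0229
M3 S610
G1 X34.5685 Y75.1256 F1828
G1 X112.9843 Y137.2722
G1 X142.4706 Y77.0229
M5
G00 X68.0975 Y35.8473
M3 S610
G1 X54.9602 Y73.5578 F1828
G1 X46.7613 Y105.3933
G1 X43.5008 Y131.3539
M5
G00 X17.1634 Y60.2162
M3 S610
G1 X60.4130 Y145.7455 F1828
M5
G00 X164.7481 Y96.0150
M3 S610
G1 X90.2853 Y169.1930 F1828
M5
G00 X0.0000 Y0.0000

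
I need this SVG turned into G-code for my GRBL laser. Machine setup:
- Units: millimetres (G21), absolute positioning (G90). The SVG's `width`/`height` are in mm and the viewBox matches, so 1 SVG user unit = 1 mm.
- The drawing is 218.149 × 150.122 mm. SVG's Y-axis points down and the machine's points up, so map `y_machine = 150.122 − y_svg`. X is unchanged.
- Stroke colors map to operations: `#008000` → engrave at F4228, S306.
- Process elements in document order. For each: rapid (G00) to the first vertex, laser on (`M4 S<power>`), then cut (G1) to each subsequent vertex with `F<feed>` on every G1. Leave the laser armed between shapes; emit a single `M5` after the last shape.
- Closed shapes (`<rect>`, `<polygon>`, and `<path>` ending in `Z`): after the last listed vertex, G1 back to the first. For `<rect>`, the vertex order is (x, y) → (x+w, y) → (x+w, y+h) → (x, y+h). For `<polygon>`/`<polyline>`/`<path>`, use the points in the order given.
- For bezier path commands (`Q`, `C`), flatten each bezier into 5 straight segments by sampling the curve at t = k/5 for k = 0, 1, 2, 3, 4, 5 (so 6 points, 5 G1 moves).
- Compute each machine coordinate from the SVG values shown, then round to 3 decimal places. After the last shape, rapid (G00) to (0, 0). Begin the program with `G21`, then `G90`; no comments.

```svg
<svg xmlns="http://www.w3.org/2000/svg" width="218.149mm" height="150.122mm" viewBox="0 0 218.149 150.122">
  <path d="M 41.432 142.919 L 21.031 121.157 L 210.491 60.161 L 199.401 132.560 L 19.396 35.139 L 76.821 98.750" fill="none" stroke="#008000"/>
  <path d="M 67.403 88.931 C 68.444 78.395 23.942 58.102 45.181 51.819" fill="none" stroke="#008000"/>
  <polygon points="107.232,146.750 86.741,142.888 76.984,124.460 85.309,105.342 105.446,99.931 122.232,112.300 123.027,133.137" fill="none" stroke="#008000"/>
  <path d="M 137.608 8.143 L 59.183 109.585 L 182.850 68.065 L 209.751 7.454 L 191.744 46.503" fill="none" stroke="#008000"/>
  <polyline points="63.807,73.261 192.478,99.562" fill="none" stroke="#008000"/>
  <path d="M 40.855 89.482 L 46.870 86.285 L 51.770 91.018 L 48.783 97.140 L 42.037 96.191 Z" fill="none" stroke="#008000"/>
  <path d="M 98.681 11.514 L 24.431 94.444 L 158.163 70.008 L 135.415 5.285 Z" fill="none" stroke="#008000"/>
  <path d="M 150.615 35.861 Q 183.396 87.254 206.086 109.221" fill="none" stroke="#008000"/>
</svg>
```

G21
G90
G00 X41.432 Y7.203
M4 S306
G1 X21.031 Y28.965 F4228
G1 X210.491 Y89.961 F4228
G1 X199.401 Y17.562 F4228
G1 X19.396 Y114.983 F4228
G1 X76.821 Y51.372 F4228
G00 X67.403 Y61.191
M4 S306
G1 X63.453 Y68.493 F4228
G1 X53.914 Y76.996 F4228
G1 X44.128 Y85.560 F4228
G1 X39.436 Y93.042 F4228
G1 X45.181 Y98.303 F4228
G00 X107.232 Y3.372
M4 S306
G1 X86.741 Y7.234 F4228
G1 X76.984 Y25.662 F4228
G1 X85.309 Y44.780 F4228
G1 X105.446 Y50.191 F4228
G1 X122.232 Y37.822 F4228
G1 X123.027 Y16.985 F4228
G1 X107.232 Y3.372 F4228
G00 X137.608 Y141.979
M4 S306
G1 X59.183 Y40.537 F4228
G1 X182.850 Y82.057 F4228
G1 X209.751 Y142.668 F4228
G1 X191.744 Y103.619 F4228
G00 X63.807 Y76.861
M4 S306
G1 X192.478 Y50.560 F4228
G00 X40.855 Y60.640
M4 S306
G1 X46.870 Y63.837 F4228
G1 X51.770 Y59.104 F4228
G1 X48.783 Y52.982 F4228
G1 X42.037 Y53.931 F4228
G1 X40.855 Y60.640 F4228
G00 X98.681 Y138.608
M4 S306
G1 X24.431 Y55.678 F4228
G1 X158.163 Y80.114 F4228
G1 X135.415 Y144.837 F4228
G1 X98.681 Y138.608 F4228
G00 X150.615 Y114.261
M4 S306
G1 X163.324 Y94.881 F4228
G1 X175.225 Y77.855 F4228
G1 X186.319 Y63.183 F4228
G1 X196.606 Y50.865 F4228
G1 X206.086 Y40.901 F4228
M5
G00 X0.000 Y0.000

Since the viewBox matches the mm dimensions, user units are millimetres directly. The only transform is the Y-flip y_m = 150.122 − y_svg.

Shape 1 is a open polyline drawn with `<path>`. Its stroke #008000 means engrave at S306, F4228. After flipping Y the toolpath is (41.432,7.203) → (21.031,28.965) → (210.491,89.961) → (199.401,17.562) → (19.396,114.983) → (76.821,51.372).

Shape 2 is a cubic bezier drawn with `<path>`. Its stroke #008000 means engrave at S306, F4228. After flipping Y the toolpath is (67.403,61.191) → (63.453,68.493) → (53.914,76.996) → (44.128,85.560) → (39.436,93.042) → (45.181,98.303).

Shape 3 is a regular polygon drawn with `<polygon>`. Its stroke #008000 means engrave at S306, F4228. After flipping Y the toolpath is (107.232,3.372) → (86.741,7.234) → (76.984,25.662) → (85.309,44.780) → (105.446,50.191) → (122.232,37.822) → (123.027,16.985) → (107.232,3.372), returning to the start.

Shape 4 is a open polyline drawn with `<path>`. Its stroke #008000 means engrave at S306, F4228. After flipping Y the toolpath is (137.608,141.979) → (59.183,40.537) → (182.850,82.057) → (209.751,142.668) → (191.744,103.619).

Shape 5 is a line segment drawn with `<polyline>`. Its stroke #008000 means engrave at S306, F4228. After flipping Y the toolpath is (63.807,76.861) → (192.478,50.560).

Shape 6 is a regular polygon drawn with `<path>`. Its stroke #008000 means engrave at S306, F4228. After flipping Y the toolpath is (40.855,60.640) → (46.870,63.837) → (51.770,59.104) → (48.783,52.982) → (42.037,53.931) → (40.855,60.640), returning to the start.

Shape 7 is a closed polygon drawn with `<path>`. Its stroke #008000 means engrave at S306, F4228. After flipping Y the toolpath is (98.681,138.608) → (24.431,55.678) → (158.163,80.114) → (135.415,144.837) → (98.681,138.608), returning to the start.

Shape 8 is a quadratic bezier drawn with `<path>`. Its stroke #008000 means engrave at S306, F4228. After flipping Y the toolpath is (150.615,114.261) → (163.324,94.881) → (175.225,77.855) → (186.319,63.183) → (196.606,50.865) → (206.086,40.901).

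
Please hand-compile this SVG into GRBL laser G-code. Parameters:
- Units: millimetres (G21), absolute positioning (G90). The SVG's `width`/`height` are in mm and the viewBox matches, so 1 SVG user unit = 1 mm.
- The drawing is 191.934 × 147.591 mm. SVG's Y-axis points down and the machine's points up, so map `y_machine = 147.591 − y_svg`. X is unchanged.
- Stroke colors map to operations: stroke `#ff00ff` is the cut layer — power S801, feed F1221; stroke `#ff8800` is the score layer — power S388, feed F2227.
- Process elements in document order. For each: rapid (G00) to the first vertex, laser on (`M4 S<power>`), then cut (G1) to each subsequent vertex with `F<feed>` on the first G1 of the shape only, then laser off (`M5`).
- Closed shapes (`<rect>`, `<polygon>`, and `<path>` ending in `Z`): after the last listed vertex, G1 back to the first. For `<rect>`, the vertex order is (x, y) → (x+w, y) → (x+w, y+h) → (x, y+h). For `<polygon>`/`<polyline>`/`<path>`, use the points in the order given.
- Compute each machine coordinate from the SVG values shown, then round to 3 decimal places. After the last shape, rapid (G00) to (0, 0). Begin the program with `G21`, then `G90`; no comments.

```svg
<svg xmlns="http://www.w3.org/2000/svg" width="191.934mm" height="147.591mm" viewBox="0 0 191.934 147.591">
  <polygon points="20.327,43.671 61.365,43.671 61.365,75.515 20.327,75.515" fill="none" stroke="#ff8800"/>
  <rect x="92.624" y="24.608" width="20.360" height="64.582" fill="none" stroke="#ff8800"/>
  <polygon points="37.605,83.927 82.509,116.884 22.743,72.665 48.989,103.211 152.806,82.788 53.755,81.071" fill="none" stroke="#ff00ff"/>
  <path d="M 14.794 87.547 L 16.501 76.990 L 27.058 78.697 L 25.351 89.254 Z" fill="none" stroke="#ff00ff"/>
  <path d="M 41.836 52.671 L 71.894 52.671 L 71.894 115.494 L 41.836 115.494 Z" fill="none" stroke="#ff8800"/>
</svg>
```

G21
G90
G00 X20.327 Y103.920
M4 S388
G1 X61.365 Y103.920 F2227
G1 X61.365 Y72.076
G1 X20.327 Y72.076
G1 X20.327 Y103.920
M5
G00 X92.624 Y122.983
M4 S388
G1 X112.984 Y122.983 F2227
G1 X112.984 Y58.401
G1 X92.624 Y58.401
G1 X92.624 Y122.983
M5
G00 X37.605 Y63.664
M4 S801
G1 X82.509 Y30.707 F1221
G1 X22.743 Y74.926
G1 X48.989 Y44.380
G1 X152.806 Y64.803
G1 X53.755 Y66.520
G1 X37.605 Y63.664
M5
G00 X14.794 Y60.044
M4 S801
G1 X16.501 Y70.601 F1221
G1 X27.058 Y68.894
G1 X25.351 Y58.337
G1 X14.794 Y60.044
M5
G00 X41.836 Y94.920
M4 S388
G1 X71.894 Y94.920 F2227
G1 X71.894 Y32.097
G1 X41.836 Y32.097
G1 X41.836 Y94.920
M5
G00 X0.000 Y0.000

Since the viewBox matches the mm dimensions, user units are millimetres directly. The only transform is the Y-flip y_m = 147.591 − y_svg.

Shape 1 is a rectangle drawn with `<polygon>`. Its stroke #ff8800 means score at S388, F2227. After flipping Y the toolpath is (20.327,103.920) → (61.365,103.920) → (61.365,72.076) → (20.327,72.076) → (20.327,103.920), returning to the start.

Shape 2 is a rectangle drawn with `<rect>`. Its stroke #ff8800 means score at S388, F2227. After flipping Y the toolpath is (92.624,122.983) → (112.984,122.983) → (112.984,58.401) → (92.624,58.401) → (92.624,122.983), returning to the start.

Shape 3 is a closed polygon drawn with `<polygon>`. Its stroke #ff00ff means cut at S801, F1221. After flipping Y the toolpath is (37.605,63.664) → (82.509,30.707) → (22.743,74.926) → (48.989,44.380) → (152.806,64.803) → (53.755,66.520) → (37.605,63.664), returning to the start.

Shape 4 is a regular polygon drawn with `<path>`. Its stroke #ff00ff means cut at S801, F1221. After flipping Y the toolpath is (14.794,60.044) → (16.501,70.601) → (27.058,68.894) → (25.351,58.337) → (14.794,60.044), returning to the start.

Shape 5 is a rectangle drawn with `<path>`. Its stroke #ff8800 means score at S388, F2227. After flipping Y the toolpath is (41.836,94.920) → (71.894,94.920) → (71.894,32.097) → (41.836,32.097) → (41.836,94.920), returning to the start.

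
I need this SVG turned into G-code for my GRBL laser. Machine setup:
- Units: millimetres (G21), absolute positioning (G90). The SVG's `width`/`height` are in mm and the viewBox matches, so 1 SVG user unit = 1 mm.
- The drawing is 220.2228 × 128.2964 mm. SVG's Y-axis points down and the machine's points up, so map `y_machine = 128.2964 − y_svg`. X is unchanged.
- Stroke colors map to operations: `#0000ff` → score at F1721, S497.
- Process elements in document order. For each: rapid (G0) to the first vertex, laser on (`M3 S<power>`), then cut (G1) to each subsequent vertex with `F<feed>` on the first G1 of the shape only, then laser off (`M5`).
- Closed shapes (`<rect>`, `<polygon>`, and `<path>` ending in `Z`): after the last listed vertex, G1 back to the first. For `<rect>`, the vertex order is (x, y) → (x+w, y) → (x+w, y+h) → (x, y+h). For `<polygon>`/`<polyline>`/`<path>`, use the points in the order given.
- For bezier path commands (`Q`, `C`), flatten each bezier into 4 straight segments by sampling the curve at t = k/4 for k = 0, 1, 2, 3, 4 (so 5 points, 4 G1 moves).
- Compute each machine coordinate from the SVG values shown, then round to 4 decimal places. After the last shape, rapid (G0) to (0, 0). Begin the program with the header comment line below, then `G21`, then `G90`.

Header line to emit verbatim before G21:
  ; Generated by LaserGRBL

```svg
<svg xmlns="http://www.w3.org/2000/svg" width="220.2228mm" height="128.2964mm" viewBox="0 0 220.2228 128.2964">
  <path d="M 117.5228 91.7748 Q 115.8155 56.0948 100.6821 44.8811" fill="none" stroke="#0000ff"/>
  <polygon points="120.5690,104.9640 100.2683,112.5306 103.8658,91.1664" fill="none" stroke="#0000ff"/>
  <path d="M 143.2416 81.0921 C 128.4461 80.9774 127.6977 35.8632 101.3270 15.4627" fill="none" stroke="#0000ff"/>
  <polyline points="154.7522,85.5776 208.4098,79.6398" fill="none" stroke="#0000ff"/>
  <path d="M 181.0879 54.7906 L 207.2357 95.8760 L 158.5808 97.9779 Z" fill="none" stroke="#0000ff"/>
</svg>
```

viewBox `0 0 220.2228 128.2964` with mm width/height → 1 unit = 1 mm. Flip: y_m = 128.2964 − y_svg.

**Shape 1** — `<path>` quadratic bezier, stroke `#0000ff` → score (S497, F1721). Control points (SVG): P0=(117.5228,91.7748), P1=(115.8155,56.0948), P2=(100.6821,44.8811); sampled at t=k/4. Machine vertices: (117.5228,36.5216) → (115.8300,52.8325) → (112.4590,66.0850) → (107.4097,76.2793) → (100.6821,83.4153). Open path.

**Shape 2** — `<polygon>` regular polygon, stroke `#0000ff` → score (S497, F1721). Machine vertices: (120.5690,23.3324) → (100.2683,15.7658) → (103.8658,37.1300) → (120.5690,23.3324). Closed: final G1 returns to the first vertex.

**Shape 3** — `<path>` cubic bezier, stroke `#0000ff` → score (S497, F1721). Control points (SVG): P0=(143.2416,81.0921), P1=(128.4461,80.9774), P2=(127.6977,35.8632), P3=(101.3270,15.4627); sampled at t=k/4. Machine vertices: (143.2416,47.2043) → (134.1590,54.6385) → (126.6250,72.4118) → (116.9207,93.9888) → (101.3270,112.8337). Open path.

**Shape 4** — `<polyline>` line segment, stroke `#0000ff` → score (S497, F1721). Machine vertices: (154.7522,42.7188) → (208.4098,48.6566). Open path.

**Shape 5** — `<path>` regular polygon, stroke `#0000ff` → score (S497, F1721). Machine vertices: (181.0879,73.5058) → (207.2357,32.4204) → (158.5808,30.3185) → (181.0879,73.5058). Closed: final G1 returns to the first vertex.

; Generated by LaserGRBL
G21
G90
G0 X117.5228 Y36.5216
M3 S497
G1 X115.8300 Y52.8325 F1721
G1 X112.4590 Y66.0850
G1 X107.4097 Y76.2793
G1 X100.6821 Y83.4153
M5
G0 X120.5690 Y23.3324
M3 S497
G1 X100.2683 Y15.7658 F1721
G1 X103.8658 Y37.1300
G1 X120.5690 Y23.3324
M5
G0 X143.2416 Y47.2043
M3 S497
G1 X134.1590 Y54.6385 F1721
G1 X126.6250 Y72.4118
G1 X116.9207 Y93.9888
G1 X101.3270 Y112.8337
M5
G0 X154.7522 Y42.7188
M3 S497
G1 X208.4098 Y48.6566 F1721
M5
G0 X181.0879 Y73.5058
M3 S497
G1 X207.2357 Y32.4204 F1721
G1 X158.5808 Y30.3185
G1 X181.0879 Y73.5058
M5
G0 X0.0000 Y0.0000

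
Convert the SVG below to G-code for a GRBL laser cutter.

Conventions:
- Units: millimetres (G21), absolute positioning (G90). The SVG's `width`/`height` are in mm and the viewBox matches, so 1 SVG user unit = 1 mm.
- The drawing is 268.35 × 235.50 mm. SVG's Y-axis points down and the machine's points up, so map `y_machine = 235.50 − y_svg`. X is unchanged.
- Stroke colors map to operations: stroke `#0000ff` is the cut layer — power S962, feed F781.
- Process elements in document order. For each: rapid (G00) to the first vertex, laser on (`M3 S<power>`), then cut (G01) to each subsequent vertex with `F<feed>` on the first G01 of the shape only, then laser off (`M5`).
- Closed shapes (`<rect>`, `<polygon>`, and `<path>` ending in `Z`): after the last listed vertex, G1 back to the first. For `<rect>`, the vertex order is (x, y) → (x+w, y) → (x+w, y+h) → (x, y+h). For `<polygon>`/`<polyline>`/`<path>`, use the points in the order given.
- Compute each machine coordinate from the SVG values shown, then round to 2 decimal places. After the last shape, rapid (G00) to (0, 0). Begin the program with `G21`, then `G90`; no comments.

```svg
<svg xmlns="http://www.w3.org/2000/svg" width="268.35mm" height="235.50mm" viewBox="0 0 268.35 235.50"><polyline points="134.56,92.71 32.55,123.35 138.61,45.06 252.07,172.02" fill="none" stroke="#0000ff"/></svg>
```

Since the viewBox matches the mm dimensions, user units are millimetres directly. The only transform is the Y-flip y_m = 235.50 − y_svg.

Shape 1 is a open polyline drawn with `<polyline>`. Its stroke #0000ff means cut at S962, F781. After flipping Y the toolpath is (134.56,142.79) → (32.55,112.15) → (138.61,190.44) → (252.07,63.48).

G21
G90
G00 X134.56 Y142.79
M3 S962
G01 X32.55 Y112.15 F781
G01 X138.61 Y190.44
G01 X252.07 Y63.48
M5
G00 X0.00 Y0.00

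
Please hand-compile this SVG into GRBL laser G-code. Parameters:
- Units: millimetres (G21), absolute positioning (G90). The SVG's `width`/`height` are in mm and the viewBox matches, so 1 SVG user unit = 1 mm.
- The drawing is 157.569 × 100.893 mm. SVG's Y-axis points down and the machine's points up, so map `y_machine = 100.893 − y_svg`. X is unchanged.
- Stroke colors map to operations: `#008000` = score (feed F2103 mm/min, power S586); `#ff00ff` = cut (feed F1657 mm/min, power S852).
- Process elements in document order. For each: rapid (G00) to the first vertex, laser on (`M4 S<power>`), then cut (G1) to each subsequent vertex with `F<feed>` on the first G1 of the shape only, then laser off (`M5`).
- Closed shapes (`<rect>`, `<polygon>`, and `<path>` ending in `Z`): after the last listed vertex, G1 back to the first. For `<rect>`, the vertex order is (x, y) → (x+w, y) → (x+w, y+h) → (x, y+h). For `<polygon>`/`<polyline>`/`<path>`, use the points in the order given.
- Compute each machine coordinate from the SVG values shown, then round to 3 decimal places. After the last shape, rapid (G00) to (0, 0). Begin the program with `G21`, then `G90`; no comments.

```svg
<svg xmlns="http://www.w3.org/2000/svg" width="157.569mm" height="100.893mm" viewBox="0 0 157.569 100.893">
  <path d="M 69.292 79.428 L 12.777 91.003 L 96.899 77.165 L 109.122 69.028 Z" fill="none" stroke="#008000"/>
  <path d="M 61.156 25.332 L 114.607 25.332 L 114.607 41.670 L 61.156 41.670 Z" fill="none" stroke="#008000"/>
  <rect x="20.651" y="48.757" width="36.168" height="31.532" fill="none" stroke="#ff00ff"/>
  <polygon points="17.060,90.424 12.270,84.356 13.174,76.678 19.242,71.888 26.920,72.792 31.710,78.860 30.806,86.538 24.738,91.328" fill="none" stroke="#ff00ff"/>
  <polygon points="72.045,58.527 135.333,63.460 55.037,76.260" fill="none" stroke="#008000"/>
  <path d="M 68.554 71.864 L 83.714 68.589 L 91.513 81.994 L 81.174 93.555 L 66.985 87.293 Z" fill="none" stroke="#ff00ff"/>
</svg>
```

Since the viewBox matches the mm dimensions, user units are millimetres directly. The only transform is the Y-flip y_m = 100.893 − y_svg.

Shape 1 is a closed polygon drawn with `<path>`. Its stroke #008000 means score at S586, F2103. After flipping Y the toolpath is (69.292,21.465) → (12.777,9.890) → (96.899,23.728) → (109.122,31.865) → (69.292,21.465), returning to the start.

Shape 2 is a rectangle drawn with `<path>`. Its stroke #008000 means score at S586, F2103. After flipping Y the toolpath is (61.156,75.561) → (114.607,75.561) → (114.607,59.223) → (61.156,59.223) → (61.156,75.561), returning to the start.

Shape 3 is a rectangle drawn with `<rect>`. Its stroke #ff00ff means cut at S852, F1657. After flipping Y the toolpath is (20.651,52.136) → (56.819,52.136) → (56.819,20.604) → (20.651,20.604) → (20.651,52.136), returning to the start.

Shape 4 is a regular polygon drawn with `<polygon>`. Its stroke #ff00ff means cut at S852, F1657. After flipping Y the toolpath is (17.060,10.469) → (12.270,16.537) → (13.174,24.215) → (19.242,29.005) → (26.920,28.101) → (31.710,22.033) → (30.806,14.355) → (24.738,9.565) → (17.060,10.469), returning to the start.

Shape 5 is a closed polygon drawn with `<polygon>`. Its stroke #008000 means score at S586, F2103. After flipping Y the toolpath is (72.045,42.366) → (135.333,37.433) → (55.037,24.633) → (72.045,42.366), returning to the start.

Shape 6 is a regular polygon drawn with `<path>`. Its stroke #ff00ff means cut at S852, F1657. After flipping Y the toolpath is (68.554,29.029) → (83.714,32.304) → (91.513,18.899) → (81.174,7.338) → (66.985,13.600) → (68.554,29.029), returning to the start.

G21
G90
G00 X69.292 Y21.465
M4 S586
G1 X12.777 Y9.890 F2103
G1 X96.899 Y23.728
G1 X109.122 Y31.865
G1 X69.292 Y21.465
M5
G00 X61.156 Y75.561
M4 S586
G1 X114.607 Y75.561 F2103
G1 X114.607 Y59.223
G1 X61.156 Y59.223
G1 X61.156 Y75.561
M5
G00 X20.651 Y52.136
M4 S852
G1 X56.819 Y52.136 F1657
G1 X56.819 Y20.604
G1 X20.651 Y20.604
G1 X20.651 Y52.136
M5
G00 X17.060 Y10.469
M4 S852
G1 X12.270 Y16.537 F1657
G1 X13.174 Y24.215
G1 X19.242 Y29.005
G1 X26.920 Y28.101
G1 X31.710 Y22.033
G1 X30.806 Y14.355
G1 X24.738 Y9.565
G1 X17.060 Y10.469
M5
G00 X72.045 Y42.366
M4 S586
G1 X135.333 Y37.433 F2103
G1 X55.037 Y24.633
G1 X72.045 Y42.366
M5
G00 X68.554 Y29.029
M4 S852
G1 X83.714 Y32.304 F1657
G1 X91.513 Y18.899
G1 X81.174 Y7.338
G1 X66.985 Y13.600
G1 X68.554 Y29.029
M5
G00 X0.000 Y0.000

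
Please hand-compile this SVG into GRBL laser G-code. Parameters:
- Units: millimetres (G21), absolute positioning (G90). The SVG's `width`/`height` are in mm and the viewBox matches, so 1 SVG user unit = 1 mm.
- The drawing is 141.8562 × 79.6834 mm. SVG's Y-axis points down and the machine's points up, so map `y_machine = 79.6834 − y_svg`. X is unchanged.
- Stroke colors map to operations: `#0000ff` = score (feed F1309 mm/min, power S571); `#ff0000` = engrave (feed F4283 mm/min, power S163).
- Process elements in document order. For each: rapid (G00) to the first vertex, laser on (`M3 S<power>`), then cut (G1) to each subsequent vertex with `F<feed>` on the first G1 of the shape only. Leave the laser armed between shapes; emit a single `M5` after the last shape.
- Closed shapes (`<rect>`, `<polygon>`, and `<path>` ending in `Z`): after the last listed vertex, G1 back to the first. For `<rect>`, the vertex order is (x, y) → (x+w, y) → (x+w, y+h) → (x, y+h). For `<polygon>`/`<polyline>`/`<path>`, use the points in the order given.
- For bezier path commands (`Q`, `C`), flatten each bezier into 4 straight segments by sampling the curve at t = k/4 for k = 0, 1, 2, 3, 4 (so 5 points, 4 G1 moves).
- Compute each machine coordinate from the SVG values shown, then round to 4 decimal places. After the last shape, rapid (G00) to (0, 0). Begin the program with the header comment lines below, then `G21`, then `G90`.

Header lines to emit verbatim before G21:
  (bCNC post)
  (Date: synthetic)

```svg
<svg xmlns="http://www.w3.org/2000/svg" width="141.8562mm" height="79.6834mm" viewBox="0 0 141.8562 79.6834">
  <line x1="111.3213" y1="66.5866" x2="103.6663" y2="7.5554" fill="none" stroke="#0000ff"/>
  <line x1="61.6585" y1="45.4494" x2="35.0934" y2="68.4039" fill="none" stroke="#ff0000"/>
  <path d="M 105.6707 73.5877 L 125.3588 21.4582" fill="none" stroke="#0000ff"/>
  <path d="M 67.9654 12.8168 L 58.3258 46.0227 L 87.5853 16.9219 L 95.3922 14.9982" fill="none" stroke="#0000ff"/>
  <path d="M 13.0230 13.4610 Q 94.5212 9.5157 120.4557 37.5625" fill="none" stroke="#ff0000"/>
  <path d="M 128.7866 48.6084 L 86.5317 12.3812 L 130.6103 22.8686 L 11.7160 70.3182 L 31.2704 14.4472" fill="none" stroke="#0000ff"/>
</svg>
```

(bCNC post)
(Date: synthetic)
G21
G90
G00 X111.3213 Y13.0968
M3 S571
G1 X103.6663 Y72.1280 F1309
G00 X61.6585 Y34.2340
M3 S163
G1 X35.0934 Y11.2795 F4283
G00 X105.6707 Y6.0957
M3 S571
G1 X125.3588 Y58.2252 F1309
G00 X67.9654 Y66.8666
M3 S571
G1 X58.3258 Y33.6607 F1309
G1 X87.5853 Y62.7615
G1 X95.3922 Y64.6852
G00 X13.0230 Y66.2224
M3 S163
G1 X50.2994 Y66.1955 F4283
G1 X80.6303 Y62.1697
G1 X104.0157 Y54.1448
G1 X120.4557 Y42.1209
G00 X128.7866 Y31.0750
M3 S571
G1 X86.5317 Y67.3022 F1309
G1 X130.6103 Y56.8148
G1 X11.7160 Y9.3652
G1 X31.2704 Y65.2362
M5
G00 X0.0000 Y0.0000

1 u = 1 mm; y_m = 79.6834 − y.

[1] `<line>` line segment, #0000ff→score S571 F1309: (111.3213,13.0968) → (103.6663,72.1280)

[2] `<line>` line segment, #ff0000→engrave S163 F4283: (61.6585,34.2340) → (35.0934,11.2795)

[3] `<path>` line segment, #0000ff→score S571 F1309: (105.6707,6.0957) → (125.3588,58.2252)

[4] `<path>` open polyline, #0000ff→score S571 F1309: (67.9654,66.8666) → (58.3258,33.6607) → (87.5853,62.7615) → (95.3922,64.6852)

[5] `<path>` quadratic bezier, #ff0000→engrave S163 F4283: (13.0230,66.2224) → (50.2994,66.1955) → (80.6303,62.1697) → (104.0157,54.1448) → (120.4557,42.1209)

[6] `<path>` open polyline, #0000ff→score S571 F1309: (128.7866,31.0750) → (86.5317,67.3022) → (130.6103,56.8148) → (11.7160,9.3652) → (31.2704,65.2362)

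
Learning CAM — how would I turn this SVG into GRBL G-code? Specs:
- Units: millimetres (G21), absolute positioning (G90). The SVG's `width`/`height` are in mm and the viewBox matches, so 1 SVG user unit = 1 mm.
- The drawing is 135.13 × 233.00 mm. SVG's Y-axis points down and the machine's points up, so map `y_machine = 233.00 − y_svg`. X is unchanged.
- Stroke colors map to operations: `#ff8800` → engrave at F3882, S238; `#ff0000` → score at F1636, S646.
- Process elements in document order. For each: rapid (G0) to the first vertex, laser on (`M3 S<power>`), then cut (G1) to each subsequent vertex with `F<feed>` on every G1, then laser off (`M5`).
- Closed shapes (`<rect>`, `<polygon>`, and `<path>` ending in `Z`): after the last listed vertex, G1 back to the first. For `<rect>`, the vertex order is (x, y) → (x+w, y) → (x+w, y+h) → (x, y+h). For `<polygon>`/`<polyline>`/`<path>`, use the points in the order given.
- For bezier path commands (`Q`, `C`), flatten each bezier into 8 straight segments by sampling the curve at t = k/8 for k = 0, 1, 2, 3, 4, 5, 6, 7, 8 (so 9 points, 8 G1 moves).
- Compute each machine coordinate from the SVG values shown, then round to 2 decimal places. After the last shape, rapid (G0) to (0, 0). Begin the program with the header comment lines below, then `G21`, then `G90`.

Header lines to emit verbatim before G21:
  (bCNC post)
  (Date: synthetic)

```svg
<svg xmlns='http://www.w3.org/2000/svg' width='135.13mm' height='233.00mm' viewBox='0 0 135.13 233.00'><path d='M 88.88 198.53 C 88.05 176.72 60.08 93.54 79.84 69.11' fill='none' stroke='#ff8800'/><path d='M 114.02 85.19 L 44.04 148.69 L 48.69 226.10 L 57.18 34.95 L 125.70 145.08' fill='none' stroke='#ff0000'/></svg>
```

(bCNC post)
(Date: synthetic)
G21
G90
G0 X88.88 Y34.47
M3 S238
G1 X87.44 Y45.29 F3882
G1 X84.34 Y60.46 F3882
G1 X80.44 Y78.56 F3882
G1 X76.64 Y98.20 F3882
G1 X73.80 Y117.96 F3882
G1 X72.80 Y136.43 F3882
G1 X74.52 Y152.21 F3882
G1 X79.84 Y163.89 F3882
M5
G0 X114.02 Y147.81
M3 S646
G1 X44.04 Y84.31 F1636
G1 X48.69 Y6.90 F1636
G1 X57.18 Y198.05 F1636
G1 X125.70 Y87.92 F1636
M5
G0 X0.00 Y0.00

viewBox `0 0 135.13 233.00` with mm width/height → 1 unit = 1 mm. Flip: y_m = 233.00 − y_svg.

**Shape 1** — `<path>` cubic bezier, stroke `#ff8800` → engrave (S238, F3882). Control points (SVG): P0=(88.88,198.53), P1=(88.05,176.72), P2=(60.08,93.54), P3=(79.84,69.11); sampled at t=k/8. Machine vertices: (88.88,34.47) → (87.44,45.29) → (84.34,60.46) → (80.44,78.56) → (76.64,98.20) → (73.80,117.96) → (72.80,136.43) → (74.52,152.21) → (79.84,163.89). Open path.

**Shape 2** — `<path>` open polyline, stroke `#ff0000` → score (S646, F1636). Machine vertices: (114.02,147.81) → (44.04,84.31) → (48.69,6.90) → (57.18,198.05) → (125.70,87.92). Open path.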